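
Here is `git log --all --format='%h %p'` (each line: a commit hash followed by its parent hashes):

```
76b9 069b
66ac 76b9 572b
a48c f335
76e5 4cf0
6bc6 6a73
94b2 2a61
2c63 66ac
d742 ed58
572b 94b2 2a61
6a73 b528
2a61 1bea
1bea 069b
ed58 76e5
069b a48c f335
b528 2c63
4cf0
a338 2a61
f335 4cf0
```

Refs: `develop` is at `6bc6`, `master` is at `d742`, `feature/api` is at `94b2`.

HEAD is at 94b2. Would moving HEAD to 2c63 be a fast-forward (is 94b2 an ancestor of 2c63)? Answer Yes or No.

A fast-forward from 94b2 to 2c63 is possible iff 94b2 is an ancestor of 2c63.
Ancestors of 2c63: {069b, 1bea, 2a61, 2c63, 4cf0, 572b, 66ac, 76b9, 94b2, a48c, f335}.
94b2 is among them, so fast-forward is possible.

Yes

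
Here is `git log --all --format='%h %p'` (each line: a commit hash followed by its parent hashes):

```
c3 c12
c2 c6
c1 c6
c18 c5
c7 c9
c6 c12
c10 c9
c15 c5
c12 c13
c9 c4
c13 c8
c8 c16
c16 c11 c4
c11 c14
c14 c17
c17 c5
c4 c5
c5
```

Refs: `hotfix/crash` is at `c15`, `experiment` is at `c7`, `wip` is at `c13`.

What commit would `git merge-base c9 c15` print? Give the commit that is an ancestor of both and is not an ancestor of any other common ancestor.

c5

Ancestors of c9: {c4, c5, c9}.
Ancestors of c15: {c15, c5}.
Common ancestors: {c5}.
The only common ancestor is c5, so it is the merge base.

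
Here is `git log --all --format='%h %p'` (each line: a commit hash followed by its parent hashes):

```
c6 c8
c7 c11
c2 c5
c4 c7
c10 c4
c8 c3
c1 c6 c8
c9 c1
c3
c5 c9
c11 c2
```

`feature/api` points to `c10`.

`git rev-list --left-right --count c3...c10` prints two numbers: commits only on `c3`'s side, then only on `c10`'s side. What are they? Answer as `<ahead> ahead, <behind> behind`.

0 ahead, 10 behind

Reachable from c3: {c3}.
Reachable from c10: {c1, c10, c11, c2, c3, c4, c5, c6, c7, c8, c9}.
Only in c3's history (ahead): {} — 0.
Only in c10's history (behind): {c1, c10, c11, c2, c4, c5, c6, c7, c8, c9} — 10.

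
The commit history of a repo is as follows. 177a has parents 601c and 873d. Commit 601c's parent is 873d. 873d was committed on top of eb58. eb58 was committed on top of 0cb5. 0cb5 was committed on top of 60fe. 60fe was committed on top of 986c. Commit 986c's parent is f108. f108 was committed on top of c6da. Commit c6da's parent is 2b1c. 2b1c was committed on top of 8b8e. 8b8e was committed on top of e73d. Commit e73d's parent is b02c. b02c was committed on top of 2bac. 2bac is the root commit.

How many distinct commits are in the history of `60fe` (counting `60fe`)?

9

Walking parent pointers from 60fe: reachable set = {2b1c, 2bac, 60fe, 8b8e, 986c, b02c, c6da, e73d, f108}.
That is 9 commits.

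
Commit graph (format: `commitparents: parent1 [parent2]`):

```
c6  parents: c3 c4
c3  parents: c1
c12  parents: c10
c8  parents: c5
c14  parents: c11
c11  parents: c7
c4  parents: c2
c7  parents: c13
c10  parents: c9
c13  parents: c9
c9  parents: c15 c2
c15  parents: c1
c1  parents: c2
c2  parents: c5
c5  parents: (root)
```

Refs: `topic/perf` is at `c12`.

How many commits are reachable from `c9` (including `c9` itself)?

5

Walking parent pointers from c9: reachable set = {c1, c15, c2, c5, c9}.
That is 5 commits.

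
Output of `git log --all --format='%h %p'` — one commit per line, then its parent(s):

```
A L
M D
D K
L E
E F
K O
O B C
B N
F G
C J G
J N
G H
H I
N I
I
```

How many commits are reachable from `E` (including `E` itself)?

Walking parent pointers from E: reachable set = {E, F, G, H, I}.
That is 5 commits.

5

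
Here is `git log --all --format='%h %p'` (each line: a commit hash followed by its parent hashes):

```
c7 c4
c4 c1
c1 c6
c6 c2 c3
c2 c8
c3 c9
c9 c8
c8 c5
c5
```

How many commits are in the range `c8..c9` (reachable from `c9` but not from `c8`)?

Reachable from c9: {c5, c8, c9}.
Reachable from c8: {c5, c8}.
In c9's history but not c8's: {c9} — 1 commit.

1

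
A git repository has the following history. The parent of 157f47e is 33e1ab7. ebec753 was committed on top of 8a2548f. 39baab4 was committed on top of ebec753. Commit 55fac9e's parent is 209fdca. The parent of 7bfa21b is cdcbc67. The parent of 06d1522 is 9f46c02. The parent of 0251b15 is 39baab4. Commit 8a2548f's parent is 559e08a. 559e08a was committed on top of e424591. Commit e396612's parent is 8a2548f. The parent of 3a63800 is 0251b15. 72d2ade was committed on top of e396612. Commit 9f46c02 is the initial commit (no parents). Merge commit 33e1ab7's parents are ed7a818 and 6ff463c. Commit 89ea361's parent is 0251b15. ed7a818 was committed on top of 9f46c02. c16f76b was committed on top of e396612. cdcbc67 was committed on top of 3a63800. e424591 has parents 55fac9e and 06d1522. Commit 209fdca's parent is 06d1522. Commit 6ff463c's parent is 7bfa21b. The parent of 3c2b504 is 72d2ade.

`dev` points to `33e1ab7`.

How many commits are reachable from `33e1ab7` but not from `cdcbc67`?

4

Reachable from 33e1ab7: {0251b15, 06d1522, 209fdca, 33e1ab7, 39baab4, 3a63800, 559e08a, 55fac9e, 6ff463c, 7bfa21b, 8a2548f, 9f46c02, cdcbc67, e424591, ebec753, ed7a818}.
Reachable from cdcbc67: {0251b15, 06d1522, 209fdca, 39baab4, 3a63800, 559e08a, 55fac9e, 8a2548f, 9f46c02, cdcbc67, e424591, ebec753}.
In 33e1ab7's history but not cdcbc67's: {33e1ab7, 6ff463c, 7bfa21b, ed7a818} — 4 commits.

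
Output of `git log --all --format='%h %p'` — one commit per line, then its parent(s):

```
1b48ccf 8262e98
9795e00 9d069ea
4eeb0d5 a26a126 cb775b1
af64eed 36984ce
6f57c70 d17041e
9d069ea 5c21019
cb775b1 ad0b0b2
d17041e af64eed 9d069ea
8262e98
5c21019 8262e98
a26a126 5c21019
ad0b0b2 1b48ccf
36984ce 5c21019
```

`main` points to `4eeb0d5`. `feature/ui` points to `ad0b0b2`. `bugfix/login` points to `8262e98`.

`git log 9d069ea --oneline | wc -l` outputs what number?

3

Walking parent pointers from 9d069ea: reachable set = {5c21019, 8262e98, 9d069ea}.
That is 3 commits.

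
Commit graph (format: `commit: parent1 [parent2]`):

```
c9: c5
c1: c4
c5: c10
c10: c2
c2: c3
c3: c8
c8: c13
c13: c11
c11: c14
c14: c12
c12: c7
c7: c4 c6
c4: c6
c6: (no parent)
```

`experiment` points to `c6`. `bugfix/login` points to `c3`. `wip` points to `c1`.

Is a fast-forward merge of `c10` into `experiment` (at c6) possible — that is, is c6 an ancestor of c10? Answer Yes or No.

A fast-forward from c6 to c10 is possible iff c6 is an ancestor of c10.
Ancestors of c10: {c10, c11, c12, c13, c14, c2, c3, c4, c6, c7, c8}.
c6 is among them, so fast-forward is possible.

Yes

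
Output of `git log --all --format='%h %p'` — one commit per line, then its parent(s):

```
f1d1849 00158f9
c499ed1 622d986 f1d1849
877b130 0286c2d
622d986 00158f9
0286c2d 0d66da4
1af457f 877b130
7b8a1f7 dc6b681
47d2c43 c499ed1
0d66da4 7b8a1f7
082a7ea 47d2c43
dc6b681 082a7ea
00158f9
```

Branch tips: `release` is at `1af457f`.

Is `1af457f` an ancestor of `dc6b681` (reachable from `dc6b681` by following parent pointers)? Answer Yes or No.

Ancestors of dc6b681: {00158f9, 082a7ea, 47d2c43, 622d986, c499ed1, dc6b681, f1d1849}.
1af457f is not in that set, so it is not an ancestor of dc6b681.

No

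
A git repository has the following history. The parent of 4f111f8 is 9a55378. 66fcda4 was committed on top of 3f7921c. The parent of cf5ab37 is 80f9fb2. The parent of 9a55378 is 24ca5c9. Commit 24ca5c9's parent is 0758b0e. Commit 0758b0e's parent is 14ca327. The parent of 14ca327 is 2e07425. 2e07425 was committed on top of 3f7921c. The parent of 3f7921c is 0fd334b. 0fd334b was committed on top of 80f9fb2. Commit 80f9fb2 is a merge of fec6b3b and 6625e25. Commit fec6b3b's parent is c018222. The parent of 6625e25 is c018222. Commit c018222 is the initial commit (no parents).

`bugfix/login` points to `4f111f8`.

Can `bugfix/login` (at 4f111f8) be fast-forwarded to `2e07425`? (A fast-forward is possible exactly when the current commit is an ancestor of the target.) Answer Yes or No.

No

A fast-forward from 4f111f8 to 2e07425 is possible iff 4f111f8 is an ancestor of 2e07425.
Ancestors of 2e07425: {0fd334b, 2e07425, 3f7921c, 6625e25, 80f9fb2, c018222, fec6b3b}.
4f111f8 is not among them, so fast-forward is not possible.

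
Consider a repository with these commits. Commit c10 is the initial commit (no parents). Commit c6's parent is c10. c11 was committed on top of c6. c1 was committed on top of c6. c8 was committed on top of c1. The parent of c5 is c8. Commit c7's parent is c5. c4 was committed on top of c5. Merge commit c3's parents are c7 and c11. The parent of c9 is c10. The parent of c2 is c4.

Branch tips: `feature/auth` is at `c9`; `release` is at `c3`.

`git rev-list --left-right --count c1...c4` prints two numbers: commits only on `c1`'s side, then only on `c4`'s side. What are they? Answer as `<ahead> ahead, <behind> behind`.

0 ahead, 3 behind

Reachable from c1: {c1, c10, c6}.
Reachable from c4: {c1, c10, c4, c5, c6, c8}.
Only in c1's history (ahead): {} — 0.
Only in c4's history (behind): {c4, c5, c8} — 3.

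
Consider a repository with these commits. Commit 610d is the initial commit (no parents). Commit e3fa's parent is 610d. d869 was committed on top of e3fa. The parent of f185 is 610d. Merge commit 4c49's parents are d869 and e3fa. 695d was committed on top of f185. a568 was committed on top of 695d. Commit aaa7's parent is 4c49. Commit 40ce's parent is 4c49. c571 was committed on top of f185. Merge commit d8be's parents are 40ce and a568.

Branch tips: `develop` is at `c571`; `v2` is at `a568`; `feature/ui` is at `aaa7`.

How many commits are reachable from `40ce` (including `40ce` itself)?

Walking parent pointers from 40ce: reachable set = {40ce, 4c49, 610d, d869, e3fa}.
That is 5 commits.

5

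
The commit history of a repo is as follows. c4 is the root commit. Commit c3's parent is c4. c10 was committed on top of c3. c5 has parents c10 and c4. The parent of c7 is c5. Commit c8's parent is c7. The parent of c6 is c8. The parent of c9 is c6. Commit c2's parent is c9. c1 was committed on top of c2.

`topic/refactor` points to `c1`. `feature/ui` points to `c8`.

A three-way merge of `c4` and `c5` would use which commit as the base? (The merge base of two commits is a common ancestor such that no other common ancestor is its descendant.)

Ancestors of c4: {c4}.
Ancestors of c5: {c10, c3, c4, c5}.
Common ancestors: {c4}.
The only common ancestor is c4, so it is the merge base.

c4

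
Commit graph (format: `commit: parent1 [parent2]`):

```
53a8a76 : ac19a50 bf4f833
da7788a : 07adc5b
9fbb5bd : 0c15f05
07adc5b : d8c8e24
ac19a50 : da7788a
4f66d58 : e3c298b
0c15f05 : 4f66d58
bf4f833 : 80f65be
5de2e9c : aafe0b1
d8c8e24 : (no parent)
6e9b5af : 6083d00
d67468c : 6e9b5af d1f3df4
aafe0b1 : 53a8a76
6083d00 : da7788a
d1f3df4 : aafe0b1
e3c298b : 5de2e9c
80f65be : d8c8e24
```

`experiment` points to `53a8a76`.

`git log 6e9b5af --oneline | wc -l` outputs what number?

Walking parent pointers from 6e9b5af: reachable set = {07adc5b, 6083d00, 6e9b5af, d8c8e24, da7788a}.
That is 5 commits.

5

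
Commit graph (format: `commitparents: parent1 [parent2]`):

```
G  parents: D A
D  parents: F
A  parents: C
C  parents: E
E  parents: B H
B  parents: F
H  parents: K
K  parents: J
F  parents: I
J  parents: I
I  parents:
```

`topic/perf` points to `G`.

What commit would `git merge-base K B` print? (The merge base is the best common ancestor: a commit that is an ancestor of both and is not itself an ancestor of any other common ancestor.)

I

Ancestors of K: {I, J, K}.
Ancestors of B: {B, F, I}.
Common ancestors: {I}.
The only common ancestor is I, so it is the merge base.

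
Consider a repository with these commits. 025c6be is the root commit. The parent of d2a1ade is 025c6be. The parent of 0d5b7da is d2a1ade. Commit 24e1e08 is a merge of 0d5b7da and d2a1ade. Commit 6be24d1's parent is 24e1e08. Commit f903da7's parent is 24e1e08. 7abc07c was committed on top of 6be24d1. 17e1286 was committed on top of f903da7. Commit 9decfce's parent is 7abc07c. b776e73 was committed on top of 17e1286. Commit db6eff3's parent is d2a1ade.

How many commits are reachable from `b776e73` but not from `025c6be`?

Reachable from b776e73: {025c6be, 0d5b7da, 17e1286, 24e1e08, b776e73, d2a1ade, f903da7}.
Reachable from 025c6be: {025c6be}.
In b776e73's history but not 025c6be's: {0d5b7da, 17e1286, 24e1e08, b776e73, d2a1ade, f903da7} — 6 commits.

6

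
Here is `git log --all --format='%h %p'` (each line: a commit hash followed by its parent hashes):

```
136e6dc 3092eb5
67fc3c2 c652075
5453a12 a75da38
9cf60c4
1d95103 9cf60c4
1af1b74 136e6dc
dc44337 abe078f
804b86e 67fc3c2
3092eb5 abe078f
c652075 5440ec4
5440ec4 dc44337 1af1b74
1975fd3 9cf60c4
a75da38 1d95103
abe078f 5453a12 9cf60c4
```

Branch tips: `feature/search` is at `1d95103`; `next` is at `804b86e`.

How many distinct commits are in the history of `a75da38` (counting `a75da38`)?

Walking parent pointers from a75da38: reachable set = {1d95103, 9cf60c4, a75da38}.
That is 3 commits.

3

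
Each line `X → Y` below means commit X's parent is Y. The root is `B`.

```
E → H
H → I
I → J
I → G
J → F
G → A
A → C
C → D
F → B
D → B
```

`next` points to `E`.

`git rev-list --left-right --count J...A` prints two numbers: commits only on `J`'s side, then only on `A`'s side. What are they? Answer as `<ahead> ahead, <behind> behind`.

2 ahead, 3 behind

Reachable from J: {B, F, J}.
Reachable from A: {A, B, C, D}.
Only in J's history (ahead): {F, J} — 2.
Only in A's history (behind): {A, C, D} — 3.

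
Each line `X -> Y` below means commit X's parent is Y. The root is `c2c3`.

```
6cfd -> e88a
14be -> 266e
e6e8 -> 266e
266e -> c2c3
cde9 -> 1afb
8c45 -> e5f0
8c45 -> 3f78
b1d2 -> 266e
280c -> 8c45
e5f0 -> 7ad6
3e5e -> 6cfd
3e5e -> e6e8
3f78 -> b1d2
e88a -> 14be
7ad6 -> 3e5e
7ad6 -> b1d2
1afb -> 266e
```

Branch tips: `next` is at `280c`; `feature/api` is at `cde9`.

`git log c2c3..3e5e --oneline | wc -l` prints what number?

Reachable from 3e5e: {14be, 266e, 3e5e, 6cfd, c2c3, e6e8, e88a}.
Reachable from c2c3: {c2c3}.
In 3e5e's history but not c2c3's: {14be, 266e, 3e5e, 6cfd, e6e8, e88a} — 6 commits.

6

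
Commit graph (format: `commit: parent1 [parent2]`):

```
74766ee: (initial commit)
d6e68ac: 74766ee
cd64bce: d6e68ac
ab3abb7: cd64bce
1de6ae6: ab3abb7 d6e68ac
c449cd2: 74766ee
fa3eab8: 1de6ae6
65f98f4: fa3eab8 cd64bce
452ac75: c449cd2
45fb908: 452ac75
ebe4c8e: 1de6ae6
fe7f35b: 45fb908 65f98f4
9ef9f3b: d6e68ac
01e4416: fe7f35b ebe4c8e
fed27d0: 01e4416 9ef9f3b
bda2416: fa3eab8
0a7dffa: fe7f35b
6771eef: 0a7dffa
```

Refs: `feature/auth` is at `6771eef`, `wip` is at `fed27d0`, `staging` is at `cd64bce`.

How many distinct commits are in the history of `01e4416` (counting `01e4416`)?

Walking parent pointers from 01e4416: reachable set = {01e4416, 1de6ae6, 452ac75, 45fb908, 65f98f4, 74766ee, ab3abb7, c449cd2, cd64bce, d6e68ac, ebe4c8e, fa3eab8, fe7f35b}.
That is 13 commits.

13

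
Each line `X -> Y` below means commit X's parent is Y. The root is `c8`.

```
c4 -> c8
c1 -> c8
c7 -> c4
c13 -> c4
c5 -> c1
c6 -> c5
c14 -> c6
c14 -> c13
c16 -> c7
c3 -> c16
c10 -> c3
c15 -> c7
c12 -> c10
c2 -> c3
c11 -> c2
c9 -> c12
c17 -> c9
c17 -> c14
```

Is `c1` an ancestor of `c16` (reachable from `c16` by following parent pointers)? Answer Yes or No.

Ancestors of c16: {c16, c4, c7, c8}.
c1 is not in that set, so it is not an ancestor of c16.

No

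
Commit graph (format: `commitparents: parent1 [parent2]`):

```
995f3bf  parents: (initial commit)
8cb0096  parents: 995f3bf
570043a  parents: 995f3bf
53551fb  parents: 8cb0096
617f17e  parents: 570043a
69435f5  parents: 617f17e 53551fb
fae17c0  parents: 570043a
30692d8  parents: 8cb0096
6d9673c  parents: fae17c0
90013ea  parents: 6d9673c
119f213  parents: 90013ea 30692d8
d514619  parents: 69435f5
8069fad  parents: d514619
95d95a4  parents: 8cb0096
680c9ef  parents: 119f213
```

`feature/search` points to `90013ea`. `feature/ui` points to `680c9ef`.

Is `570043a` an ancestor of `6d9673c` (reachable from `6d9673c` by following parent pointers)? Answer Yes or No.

Yes

Ancestors of 6d9673c (commits reachable by following parents): {570043a, 6d9673c, 995f3bf, fae17c0}.
570043a is in that set, so it is an ancestor of 6d9673c.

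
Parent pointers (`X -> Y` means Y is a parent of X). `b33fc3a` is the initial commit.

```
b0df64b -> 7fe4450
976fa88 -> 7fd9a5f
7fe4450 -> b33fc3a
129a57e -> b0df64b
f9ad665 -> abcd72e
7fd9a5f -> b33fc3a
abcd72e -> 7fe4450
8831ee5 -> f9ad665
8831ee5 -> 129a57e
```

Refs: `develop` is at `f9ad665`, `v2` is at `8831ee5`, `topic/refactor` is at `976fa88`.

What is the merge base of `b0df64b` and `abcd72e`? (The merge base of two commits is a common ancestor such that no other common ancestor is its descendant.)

Ancestors of b0df64b: {7fe4450, b0df64b, b33fc3a}.
Ancestors of abcd72e: {7fe4450, abcd72e, b33fc3a}.
Common ancestors: {7fe4450, b33fc3a}.
Among these, 7fe4450 is not an ancestor of any other common ancestor — it is the merge base.

7fe4450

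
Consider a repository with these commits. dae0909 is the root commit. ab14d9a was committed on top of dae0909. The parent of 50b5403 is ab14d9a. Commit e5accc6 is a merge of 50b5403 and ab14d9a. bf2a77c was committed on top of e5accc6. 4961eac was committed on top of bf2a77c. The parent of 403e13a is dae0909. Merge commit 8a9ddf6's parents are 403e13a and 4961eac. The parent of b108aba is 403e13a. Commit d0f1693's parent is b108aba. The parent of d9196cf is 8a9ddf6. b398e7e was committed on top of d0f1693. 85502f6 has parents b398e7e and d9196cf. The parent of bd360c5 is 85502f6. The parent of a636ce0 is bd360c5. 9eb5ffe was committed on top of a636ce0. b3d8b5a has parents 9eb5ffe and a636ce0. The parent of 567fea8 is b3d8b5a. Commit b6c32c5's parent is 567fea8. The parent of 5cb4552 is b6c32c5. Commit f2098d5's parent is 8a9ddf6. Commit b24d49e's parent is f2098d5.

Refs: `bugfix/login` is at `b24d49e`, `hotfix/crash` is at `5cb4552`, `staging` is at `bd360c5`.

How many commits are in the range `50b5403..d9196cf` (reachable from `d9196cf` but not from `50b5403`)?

Reachable from d9196cf: {403e13a, 4961eac, 50b5403, 8a9ddf6, ab14d9a, bf2a77c, d9196cf, dae0909, e5accc6}.
Reachable from 50b5403: {50b5403, ab14d9a, dae0909}.
In d9196cf's history but not 50b5403's: {403e13a, 4961eac, 8a9ddf6, bf2a77c, d9196cf, e5accc6} — 6 commits.

6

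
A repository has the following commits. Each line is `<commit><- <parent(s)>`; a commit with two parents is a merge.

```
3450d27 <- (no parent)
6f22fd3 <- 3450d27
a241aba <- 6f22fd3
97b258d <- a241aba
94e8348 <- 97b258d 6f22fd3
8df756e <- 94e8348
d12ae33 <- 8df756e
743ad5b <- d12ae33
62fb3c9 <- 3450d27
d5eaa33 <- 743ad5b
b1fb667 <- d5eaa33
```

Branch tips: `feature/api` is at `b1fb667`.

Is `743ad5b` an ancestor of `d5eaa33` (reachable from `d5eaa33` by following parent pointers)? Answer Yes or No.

Ancestors of d5eaa33 (commits reachable by following parents): {3450d27, 6f22fd3, 743ad5b, 8df756e, 94e8348, 97b258d, a241aba, d12ae33, d5eaa33}.
743ad5b is in that set, so it is an ancestor of d5eaa33.

Yes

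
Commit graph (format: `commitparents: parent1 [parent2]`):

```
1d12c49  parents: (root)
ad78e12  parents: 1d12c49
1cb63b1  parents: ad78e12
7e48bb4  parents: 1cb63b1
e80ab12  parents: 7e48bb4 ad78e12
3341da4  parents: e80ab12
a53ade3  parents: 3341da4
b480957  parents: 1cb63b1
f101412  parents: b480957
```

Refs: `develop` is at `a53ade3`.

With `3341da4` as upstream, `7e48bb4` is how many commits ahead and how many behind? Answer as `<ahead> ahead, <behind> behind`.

0 ahead, 2 behind

Reachable from 7e48bb4: {1cb63b1, 1d12c49, 7e48bb4, ad78e12}.
Reachable from 3341da4: {1cb63b1, 1d12c49, 3341da4, 7e48bb4, ad78e12, e80ab12}.
Only in 7e48bb4's history (ahead): {} — 0.
Only in 3341da4's history (behind): {3341da4, e80ab12} — 2.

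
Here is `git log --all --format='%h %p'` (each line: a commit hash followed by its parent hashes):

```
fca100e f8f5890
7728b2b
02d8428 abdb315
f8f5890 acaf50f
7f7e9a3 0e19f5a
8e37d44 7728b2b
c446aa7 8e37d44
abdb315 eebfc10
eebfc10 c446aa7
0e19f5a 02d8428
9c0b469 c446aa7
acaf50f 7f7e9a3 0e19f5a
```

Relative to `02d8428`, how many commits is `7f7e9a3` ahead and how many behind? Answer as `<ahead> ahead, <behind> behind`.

Reachable from 7f7e9a3: {02d8428, 0e19f5a, 7728b2b, 7f7e9a3, 8e37d44, abdb315, c446aa7, eebfc10}.
Reachable from 02d8428: {02d8428, 7728b2b, 8e37d44, abdb315, c446aa7, eebfc10}.
Only in 7f7e9a3's history (ahead): {0e19f5a, 7f7e9a3} — 2.
Only in 02d8428's history (behind): {} — 0.

2 ahead, 0 behind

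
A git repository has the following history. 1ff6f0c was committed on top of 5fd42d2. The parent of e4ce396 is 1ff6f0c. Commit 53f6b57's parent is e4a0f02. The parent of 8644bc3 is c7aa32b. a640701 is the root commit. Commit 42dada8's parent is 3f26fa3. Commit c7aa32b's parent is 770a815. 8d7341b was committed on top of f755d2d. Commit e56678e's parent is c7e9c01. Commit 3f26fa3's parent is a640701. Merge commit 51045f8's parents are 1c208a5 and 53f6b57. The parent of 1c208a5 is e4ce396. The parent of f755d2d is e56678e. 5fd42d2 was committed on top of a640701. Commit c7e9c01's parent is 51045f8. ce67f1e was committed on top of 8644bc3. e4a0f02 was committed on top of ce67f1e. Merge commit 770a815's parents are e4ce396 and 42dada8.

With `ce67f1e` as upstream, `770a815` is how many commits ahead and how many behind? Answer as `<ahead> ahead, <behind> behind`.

0 ahead, 3 behind

Reachable from 770a815: {1ff6f0c, 3f26fa3, 42dada8, 5fd42d2, 770a815, a640701, e4ce396}.
Reachable from ce67f1e: {1ff6f0c, 3f26fa3, 42dada8, 5fd42d2, 770a815, 8644bc3, a640701, c7aa32b, ce67f1e, e4ce396}.
Only in 770a815's history (ahead): {} — 0.
Only in ce67f1e's history (behind): {8644bc3, c7aa32b, ce67f1e} — 3.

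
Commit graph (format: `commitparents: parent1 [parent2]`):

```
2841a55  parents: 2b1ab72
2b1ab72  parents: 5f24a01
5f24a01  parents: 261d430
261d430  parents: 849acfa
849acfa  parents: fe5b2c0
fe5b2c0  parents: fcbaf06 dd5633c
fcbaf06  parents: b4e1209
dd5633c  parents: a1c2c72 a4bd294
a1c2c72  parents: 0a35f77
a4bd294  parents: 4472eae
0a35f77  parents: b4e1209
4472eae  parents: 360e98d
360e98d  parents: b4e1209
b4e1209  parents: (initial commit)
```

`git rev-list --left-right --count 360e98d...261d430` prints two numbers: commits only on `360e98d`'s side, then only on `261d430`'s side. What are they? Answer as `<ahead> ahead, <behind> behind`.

0 ahead, 9 behind

Reachable from 360e98d: {360e98d, b4e1209}.
Reachable from 261d430: {0a35f77, 261d430, 360e98d, 4472eae, 849acfa, a1c2c72, a4bd294, b4e1209, dd5633c, fcbaf06, fe5b2c0}.
Only in 360e98d's history (ahead): {} — 0.
Only in 261d430's history (behind): {0a35f77, 261d430, 4472eae, 849acfa, a1c2c72, a4bd294, dd5633c, fcbaf06, fe5b2c0} — 9.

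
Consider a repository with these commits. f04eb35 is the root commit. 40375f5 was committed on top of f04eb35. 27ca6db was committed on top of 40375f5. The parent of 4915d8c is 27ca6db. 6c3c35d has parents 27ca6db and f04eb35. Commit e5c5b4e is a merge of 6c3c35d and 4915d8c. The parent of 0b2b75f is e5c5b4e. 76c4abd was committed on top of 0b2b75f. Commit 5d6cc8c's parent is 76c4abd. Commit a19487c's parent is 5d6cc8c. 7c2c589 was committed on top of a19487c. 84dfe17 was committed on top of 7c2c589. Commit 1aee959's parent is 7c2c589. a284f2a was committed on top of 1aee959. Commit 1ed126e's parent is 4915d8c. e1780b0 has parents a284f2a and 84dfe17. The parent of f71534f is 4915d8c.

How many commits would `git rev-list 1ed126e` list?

Walking parent pointers from 1ed126e: reachable set = {1ed126e, 27ca6db, 40375f5, 4915d8c, f04eb35}.
That is 5 commits.

5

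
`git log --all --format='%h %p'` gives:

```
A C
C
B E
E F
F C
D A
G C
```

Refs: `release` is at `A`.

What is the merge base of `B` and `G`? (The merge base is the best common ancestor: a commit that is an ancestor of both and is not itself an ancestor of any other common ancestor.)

Ancestors of B: {B, C, E, F}.
Ancestors of G: {C, G}.
Common ancestors: {C}.
The only common ancestor is C, so it is the merge base.

C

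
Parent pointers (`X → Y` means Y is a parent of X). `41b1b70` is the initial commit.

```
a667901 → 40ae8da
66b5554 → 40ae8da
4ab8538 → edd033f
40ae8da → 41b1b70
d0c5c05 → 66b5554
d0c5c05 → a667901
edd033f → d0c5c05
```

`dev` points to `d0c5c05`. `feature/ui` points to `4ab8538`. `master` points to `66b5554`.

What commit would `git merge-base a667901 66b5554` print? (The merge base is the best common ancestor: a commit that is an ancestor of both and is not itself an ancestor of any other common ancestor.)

40ae8da

Ancestors of a667901: {40ae8da, 41b1b70, a667901}.
Ancestors of 66b5554: {40ae8da, 41b1b70, 66b5554}.
Common ancestors: {40ae8da, 41b1b70}.
Among these, 40ae8da is not an ancestor of any other common ancestor — it is the merge base.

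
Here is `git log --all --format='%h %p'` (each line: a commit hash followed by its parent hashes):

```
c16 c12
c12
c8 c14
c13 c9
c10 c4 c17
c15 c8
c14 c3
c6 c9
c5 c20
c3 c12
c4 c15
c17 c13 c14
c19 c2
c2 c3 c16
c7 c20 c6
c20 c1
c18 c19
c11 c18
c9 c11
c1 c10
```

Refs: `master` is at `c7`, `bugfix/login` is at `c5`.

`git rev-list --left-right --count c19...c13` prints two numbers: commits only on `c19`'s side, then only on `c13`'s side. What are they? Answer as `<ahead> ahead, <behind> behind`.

Reachable from c19: {c12, c16, c19, c2, c3}.
Reachable from c13: {c11, c12, c13, c16, c18, c19, c2, c3, c9}.
Only in c19's history (ahead): {} — 0.
Only in c13's history (behind): {c11, c13, c18, c9} — 4.

0 ahead, 4 behind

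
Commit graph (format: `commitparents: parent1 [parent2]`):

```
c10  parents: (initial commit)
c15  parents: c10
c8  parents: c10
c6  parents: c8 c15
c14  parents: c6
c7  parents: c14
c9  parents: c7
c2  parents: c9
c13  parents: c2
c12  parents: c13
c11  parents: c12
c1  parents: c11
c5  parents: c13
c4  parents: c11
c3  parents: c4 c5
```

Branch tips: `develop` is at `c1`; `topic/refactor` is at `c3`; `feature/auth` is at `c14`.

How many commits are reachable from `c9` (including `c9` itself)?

7

Walking parent pointers from c9: reachable set = {c10, c14, c15, c6, c7, c8, c9}.
That is 7 commits.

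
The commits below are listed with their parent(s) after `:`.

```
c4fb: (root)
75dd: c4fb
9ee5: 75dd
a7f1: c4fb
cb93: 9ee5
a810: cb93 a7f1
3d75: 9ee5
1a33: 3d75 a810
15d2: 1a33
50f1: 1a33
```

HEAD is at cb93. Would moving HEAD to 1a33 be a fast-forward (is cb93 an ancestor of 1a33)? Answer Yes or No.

Yes

A fast-forward from cb93 to 1a33 is possible iff cb93 is an ancestor of 1a33.
Ancestors of 1a33: {1a33, 3d75, 75dd, 9ee5, a7f1, a810, c4fb, cb93}.
cb93 is among them, so fast-forward is possible.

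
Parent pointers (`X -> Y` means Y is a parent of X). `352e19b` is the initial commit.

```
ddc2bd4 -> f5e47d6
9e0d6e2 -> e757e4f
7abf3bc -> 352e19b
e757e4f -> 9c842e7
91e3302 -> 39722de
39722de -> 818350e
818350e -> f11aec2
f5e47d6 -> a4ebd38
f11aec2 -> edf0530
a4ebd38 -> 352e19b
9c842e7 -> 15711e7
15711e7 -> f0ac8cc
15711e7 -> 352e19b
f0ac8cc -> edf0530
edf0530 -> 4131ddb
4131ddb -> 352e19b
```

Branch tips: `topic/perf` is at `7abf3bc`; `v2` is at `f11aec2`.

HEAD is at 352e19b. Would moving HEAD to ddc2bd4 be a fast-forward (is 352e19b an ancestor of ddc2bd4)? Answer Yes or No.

Yes

A fast-forward from 352e19b to ddc2bd4 is possible iff 352e19b is an ancestor of ddc2bd4.
Ancestors of ddc2bd4: {352e19b, a4ebd38, ddc2bd4, f5e47d6}.
352e19b is among them, so fast-forward is possible.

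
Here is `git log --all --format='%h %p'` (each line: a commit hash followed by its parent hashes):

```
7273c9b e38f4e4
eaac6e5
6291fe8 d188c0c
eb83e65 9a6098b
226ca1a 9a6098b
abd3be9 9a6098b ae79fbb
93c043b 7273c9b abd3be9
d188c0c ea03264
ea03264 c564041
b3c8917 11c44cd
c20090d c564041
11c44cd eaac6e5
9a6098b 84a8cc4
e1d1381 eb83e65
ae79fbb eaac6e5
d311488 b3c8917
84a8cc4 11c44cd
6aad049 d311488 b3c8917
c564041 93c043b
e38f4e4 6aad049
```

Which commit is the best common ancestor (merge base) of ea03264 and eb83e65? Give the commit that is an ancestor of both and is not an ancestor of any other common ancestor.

9a6098b

Ancestors of ea03264: {11c44cd, 6aad049, 7273c9b, 84a8cc4, 93c043b, 9a6098b, abd3be9, ae79fbb, b3c8917, c564041, d311488, e38f4e4, ea03264, eaac6e5}.
Ancestors of eb83e65: {11c44cd, 84a8cc4, 9a6098b, eaac6e5, eb83e65}.
Common ancestors: {11c44cd, 84a8cc4, 9a6098b, eaac6e5}.
Among these, 9a6098b is not an ancestor of any other common ancestor — it is the merge base.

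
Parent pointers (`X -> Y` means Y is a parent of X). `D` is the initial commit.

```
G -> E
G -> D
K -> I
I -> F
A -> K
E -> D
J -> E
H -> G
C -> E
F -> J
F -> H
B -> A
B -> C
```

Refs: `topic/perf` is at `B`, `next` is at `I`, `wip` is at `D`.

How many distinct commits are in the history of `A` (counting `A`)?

Walking parent pointers from A: reachable set = {A, D, E, F, G, H, I, J, K}.
That is 9 commits.

9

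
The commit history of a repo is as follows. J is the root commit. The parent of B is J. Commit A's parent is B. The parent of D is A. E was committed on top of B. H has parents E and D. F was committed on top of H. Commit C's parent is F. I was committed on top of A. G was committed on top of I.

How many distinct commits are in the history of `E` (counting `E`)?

Walking parent pointers from E: reachable set = {B, E, J}.
That is 3 commits.

3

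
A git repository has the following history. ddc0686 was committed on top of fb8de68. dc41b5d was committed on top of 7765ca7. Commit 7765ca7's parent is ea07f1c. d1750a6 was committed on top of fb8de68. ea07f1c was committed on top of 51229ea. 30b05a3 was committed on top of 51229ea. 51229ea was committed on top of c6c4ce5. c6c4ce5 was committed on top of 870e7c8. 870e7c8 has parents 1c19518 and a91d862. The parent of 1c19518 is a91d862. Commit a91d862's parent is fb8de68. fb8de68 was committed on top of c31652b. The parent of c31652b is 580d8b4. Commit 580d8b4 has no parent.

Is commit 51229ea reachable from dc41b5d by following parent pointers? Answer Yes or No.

Yes

Ancestors of dc41b5d (commits reachable by following parents): {1c19518, 51229ea, 580d8b4, 7765ca7, 870e7c8, a91d862, c31652b, c6c4ce5, dc41b5d, ea07f1c, fb8de68}.
51229ea is in that set, so it is an ancestor of dc41b5d.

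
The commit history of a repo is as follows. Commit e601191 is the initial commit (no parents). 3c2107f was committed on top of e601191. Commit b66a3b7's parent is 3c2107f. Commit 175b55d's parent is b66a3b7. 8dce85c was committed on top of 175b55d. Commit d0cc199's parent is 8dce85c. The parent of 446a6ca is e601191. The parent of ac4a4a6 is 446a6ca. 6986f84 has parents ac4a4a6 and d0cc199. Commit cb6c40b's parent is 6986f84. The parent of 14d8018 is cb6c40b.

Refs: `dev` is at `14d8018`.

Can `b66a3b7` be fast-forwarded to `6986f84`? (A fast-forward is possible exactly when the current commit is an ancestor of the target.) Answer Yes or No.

A fast-forward from b66a3b7 to 6986f84 is possible iff b66a3b7 is an ancestor of 6986f84.
Ancestors of 6986f84: {175b55d, 3c2107f, 446a6ca, 6986f84, 8dce85c, ac4a4a6, b66a3b7, d0cc199, e601191}.
b66a3b7 is among them, so fast-forward is possible.

Yes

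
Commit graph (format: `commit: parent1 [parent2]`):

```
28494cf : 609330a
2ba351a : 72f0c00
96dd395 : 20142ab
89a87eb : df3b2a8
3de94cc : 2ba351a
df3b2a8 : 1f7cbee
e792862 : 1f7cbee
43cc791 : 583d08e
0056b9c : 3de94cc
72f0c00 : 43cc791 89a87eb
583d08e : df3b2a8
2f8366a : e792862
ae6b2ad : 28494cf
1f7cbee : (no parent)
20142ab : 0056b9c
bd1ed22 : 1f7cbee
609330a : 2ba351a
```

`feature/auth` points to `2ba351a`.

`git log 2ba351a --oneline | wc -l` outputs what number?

7

Walking parent pointers from 2ba351a: reachable set = {1f7cbee, 2ba351a, 43cc791, 583d08e, 72f0c00, 89a87eb, df3b2a8}.
That is 7 commits.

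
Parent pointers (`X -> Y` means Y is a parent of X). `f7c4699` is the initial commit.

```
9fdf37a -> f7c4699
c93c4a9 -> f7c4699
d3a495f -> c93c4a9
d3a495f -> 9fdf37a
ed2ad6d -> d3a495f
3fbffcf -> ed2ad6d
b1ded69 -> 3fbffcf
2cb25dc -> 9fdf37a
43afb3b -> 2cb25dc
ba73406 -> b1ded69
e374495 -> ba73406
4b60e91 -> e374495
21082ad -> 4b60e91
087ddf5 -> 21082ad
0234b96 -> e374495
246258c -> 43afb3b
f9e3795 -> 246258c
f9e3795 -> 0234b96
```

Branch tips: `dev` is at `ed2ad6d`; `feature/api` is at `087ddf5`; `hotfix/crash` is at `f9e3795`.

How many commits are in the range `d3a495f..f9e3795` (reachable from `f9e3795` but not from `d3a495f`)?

Reachable from f9e3795: {0234b96, 246258c, 2cb25dc, 3fbffcf, 43afb3b, 9fdf37a, b1ded69, ba73406, c93c4a9, d3a495f, e374495, ed2ad6d, f7c4699, f9e3795}.
Reachable from d3a495f: {9fdf37a, c93c4a9, d3a495f, f7c4699}.
In f9e3795's history but not d3a495f's: {0234b96, 246258c, 2cb25dc, 3fbffcf, 43afb3b, b1ded69, ba73406, e374495, ed2ad6d, f9e3795} — 10 commits.

10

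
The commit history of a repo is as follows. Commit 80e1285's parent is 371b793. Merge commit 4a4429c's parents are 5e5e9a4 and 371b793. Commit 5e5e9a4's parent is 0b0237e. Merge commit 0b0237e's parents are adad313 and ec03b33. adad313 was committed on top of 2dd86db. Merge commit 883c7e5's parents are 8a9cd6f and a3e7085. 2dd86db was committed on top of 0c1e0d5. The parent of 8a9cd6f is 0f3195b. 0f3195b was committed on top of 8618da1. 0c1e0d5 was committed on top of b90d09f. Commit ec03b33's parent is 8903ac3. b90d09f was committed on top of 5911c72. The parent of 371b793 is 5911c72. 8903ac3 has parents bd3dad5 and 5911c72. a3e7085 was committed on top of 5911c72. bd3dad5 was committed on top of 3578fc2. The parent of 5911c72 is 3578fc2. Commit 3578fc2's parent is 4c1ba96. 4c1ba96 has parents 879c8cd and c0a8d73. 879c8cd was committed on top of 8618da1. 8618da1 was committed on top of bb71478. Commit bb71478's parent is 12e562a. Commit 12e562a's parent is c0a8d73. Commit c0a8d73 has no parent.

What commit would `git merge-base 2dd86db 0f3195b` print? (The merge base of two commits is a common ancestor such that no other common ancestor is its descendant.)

Ancestors of 2dd86db: {0c1e0d5, 12e562a, 2dd86db, 3578fc2, 4c1ba96, 5911c72, 8618da1, 879c8cd, b90d09f, bb71478, c0a8d73}.
Ancestors of 0f3195b: {0f3195b, 12e562a, 8618da1, bb71478, c0a8d73}.
Common ancestors: {12e562a, 8618da1, bb71478, c0a8d73}.
Among these, 8618da1 is not an ancestor of any other common ancestor — it is the merge base.

8618da1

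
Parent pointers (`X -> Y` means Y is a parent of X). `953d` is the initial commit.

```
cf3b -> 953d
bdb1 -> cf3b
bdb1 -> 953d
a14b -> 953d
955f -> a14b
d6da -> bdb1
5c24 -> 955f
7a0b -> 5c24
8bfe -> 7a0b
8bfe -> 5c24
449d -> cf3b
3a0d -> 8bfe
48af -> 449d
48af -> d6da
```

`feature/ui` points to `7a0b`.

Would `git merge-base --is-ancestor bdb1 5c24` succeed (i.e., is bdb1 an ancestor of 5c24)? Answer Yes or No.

No

Ancestors of 5c24: {5c24, 953d, 955f, a14b}.
bdb1 is not in that set, so it is not an ancestor of 5c24.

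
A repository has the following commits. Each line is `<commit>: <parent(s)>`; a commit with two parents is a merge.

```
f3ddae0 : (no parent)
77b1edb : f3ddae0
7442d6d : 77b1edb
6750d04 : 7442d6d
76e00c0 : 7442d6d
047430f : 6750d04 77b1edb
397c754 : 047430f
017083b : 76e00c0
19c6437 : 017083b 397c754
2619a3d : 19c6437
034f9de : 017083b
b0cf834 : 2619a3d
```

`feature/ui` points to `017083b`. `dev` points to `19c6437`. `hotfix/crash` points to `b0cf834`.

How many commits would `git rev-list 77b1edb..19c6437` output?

7

Reachable from 19c6437: {017083b, 047430f, 19c6437, 397c754, 6750d04, 7442d6d, 76e00c0, 77b1edb, f3ddae0}.
Reachable from 77b1edb: {77b1edb, f3ddae0}.
In 19c6437's history but not 77b1edb's: {017083b, 047430f, 19c6437, 397c754, 6750d04, 7442d6d, 76e00c0} — 7 commits.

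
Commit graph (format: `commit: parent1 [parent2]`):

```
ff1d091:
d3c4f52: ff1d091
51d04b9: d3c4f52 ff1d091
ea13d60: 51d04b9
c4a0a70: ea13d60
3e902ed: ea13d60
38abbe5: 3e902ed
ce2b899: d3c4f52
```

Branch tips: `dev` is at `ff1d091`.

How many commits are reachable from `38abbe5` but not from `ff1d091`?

5

Reachable from 38abbe5: {38abbe5, 3e902ed, 51d04b9, d3c4f52, ea13d60, ff1d091}.
Reachable from ff1d091: {ff1d091}.
In 38abbe5's history but not ff1d091's: {38abbe5, 3e902ed, 51d04b9, d3c4f52, ea13d60} — 5 commits.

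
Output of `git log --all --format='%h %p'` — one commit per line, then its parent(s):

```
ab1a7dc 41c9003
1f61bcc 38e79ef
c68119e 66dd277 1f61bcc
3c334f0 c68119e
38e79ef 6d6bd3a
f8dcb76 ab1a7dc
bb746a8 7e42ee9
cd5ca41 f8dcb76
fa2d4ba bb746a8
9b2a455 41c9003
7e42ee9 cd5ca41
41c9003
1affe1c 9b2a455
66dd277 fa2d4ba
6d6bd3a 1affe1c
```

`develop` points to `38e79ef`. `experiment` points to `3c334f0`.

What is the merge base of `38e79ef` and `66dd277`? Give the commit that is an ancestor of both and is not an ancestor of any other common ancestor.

41c9003

Ancestors of 38e79ef: {1affe1c, 38e79ef, 41c9003, 6d6bd3a, 9b2a455}.
Ancestors of 66dd277: {41c9003, 66dd277, 7e42ee9, ab1a7dc, bb746a8, cd5ca41, f8dcb76, fa2d4ba}.
Common ancestors: {41c9003}.
The only common ancestor is 41c9003, so it is the merge base.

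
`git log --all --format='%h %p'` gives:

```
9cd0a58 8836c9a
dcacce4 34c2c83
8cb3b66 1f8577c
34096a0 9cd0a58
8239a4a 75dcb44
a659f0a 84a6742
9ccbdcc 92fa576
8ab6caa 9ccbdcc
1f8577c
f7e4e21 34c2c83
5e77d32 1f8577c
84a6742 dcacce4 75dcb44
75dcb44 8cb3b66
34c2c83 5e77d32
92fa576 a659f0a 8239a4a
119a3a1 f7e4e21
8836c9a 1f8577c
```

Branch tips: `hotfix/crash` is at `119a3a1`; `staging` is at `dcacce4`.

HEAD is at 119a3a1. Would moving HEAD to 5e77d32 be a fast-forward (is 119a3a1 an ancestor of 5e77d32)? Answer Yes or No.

No

A fast-forward from 119a3a1 to 5e77d32 is possible iff 119a3a1 is an ancestor of 5e77d32.
Ancestors of 5e77d32: {1f8577c, 5e77d32}.
119a3a1 is not among them, so fast-forward is not possible.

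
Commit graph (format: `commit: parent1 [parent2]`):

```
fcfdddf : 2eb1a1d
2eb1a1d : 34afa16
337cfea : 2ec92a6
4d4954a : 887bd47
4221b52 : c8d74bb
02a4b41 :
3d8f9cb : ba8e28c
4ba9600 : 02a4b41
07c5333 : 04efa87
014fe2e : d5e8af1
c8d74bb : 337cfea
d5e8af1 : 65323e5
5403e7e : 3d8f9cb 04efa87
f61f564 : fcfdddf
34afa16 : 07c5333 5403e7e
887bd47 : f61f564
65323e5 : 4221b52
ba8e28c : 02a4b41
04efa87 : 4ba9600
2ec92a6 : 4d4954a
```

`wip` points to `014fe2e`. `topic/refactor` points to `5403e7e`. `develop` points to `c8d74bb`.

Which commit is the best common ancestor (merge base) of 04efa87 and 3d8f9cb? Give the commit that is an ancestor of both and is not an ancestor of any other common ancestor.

02a4b41

Ancestors of 04efa87: {02a4b41, 04efa87, 4ba9600}.
Ancestors of 3d8f9cb: {02a4b41, 3d8f9cb, ba8e28c}.
Common ancestors: {02a4b41}.
The only common ancestor is 02a4b41, so it is the merge base.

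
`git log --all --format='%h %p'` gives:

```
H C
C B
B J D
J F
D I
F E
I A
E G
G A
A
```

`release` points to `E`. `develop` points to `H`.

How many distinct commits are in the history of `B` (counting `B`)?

Walking parent pointers from B: reachable set = {A, B, D, E, F, G, I, J}.
That is 8 commits.

8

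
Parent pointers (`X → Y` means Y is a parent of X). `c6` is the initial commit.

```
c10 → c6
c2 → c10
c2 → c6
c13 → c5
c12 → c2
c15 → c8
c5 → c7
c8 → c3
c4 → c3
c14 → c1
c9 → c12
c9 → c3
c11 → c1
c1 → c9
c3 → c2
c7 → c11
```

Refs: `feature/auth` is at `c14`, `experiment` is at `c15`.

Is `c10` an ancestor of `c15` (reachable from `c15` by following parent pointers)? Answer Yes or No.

Ancestors of c15 (commits reachable by following parents): {c10, c15, c2, c3, c6, c8}.
c10 is in that set, so it is an ancestor of c15.

Yes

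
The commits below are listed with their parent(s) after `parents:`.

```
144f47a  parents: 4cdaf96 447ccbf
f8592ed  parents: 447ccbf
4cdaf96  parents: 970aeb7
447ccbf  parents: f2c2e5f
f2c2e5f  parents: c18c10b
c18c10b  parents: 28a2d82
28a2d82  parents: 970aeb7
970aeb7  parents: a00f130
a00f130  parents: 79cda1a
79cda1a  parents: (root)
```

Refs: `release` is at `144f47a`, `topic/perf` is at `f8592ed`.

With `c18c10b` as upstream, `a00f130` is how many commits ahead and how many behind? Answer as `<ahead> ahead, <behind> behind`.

Reachable from a00f130: {79cda1a, a00f130}.
Reachable from c18c10b: {28a2d82, 79cda1a, 970aeb7, a00f130, c18c10b}.
Only in a00f130's history (ahead): {} — 0.
Only in c18c10b's history (behind): {28a2d82, 970aeb7, c18c10b} — 3.

0 ahead, 3 behind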